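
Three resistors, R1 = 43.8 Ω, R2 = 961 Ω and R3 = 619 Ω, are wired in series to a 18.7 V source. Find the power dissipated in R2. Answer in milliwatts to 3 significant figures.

Every series element carries the same I. Get I from the total resistance, then P = I² × R2.
R_total = 43.8 + 961 + 619 = 1624 Ω
I = V / R_total = 18.7 / 1624 = 0.01152 A
P_R2 = I² × R2 = (0.01152)² × 961 = 0.1275 W

127 mW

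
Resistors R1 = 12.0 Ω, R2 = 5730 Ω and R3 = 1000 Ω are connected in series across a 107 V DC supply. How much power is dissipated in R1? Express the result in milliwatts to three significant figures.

3.02 mW

Series elements share the same current, so find I first, then use P = I²R.
R_total = 12.0 + 5730 + 1000 = 6742 Ω
I = V / R_total = 107 / 6742 = 0.01587 A
P_R1 = I² × R1 = (0.01587)² × 12.0 = 0.003023 W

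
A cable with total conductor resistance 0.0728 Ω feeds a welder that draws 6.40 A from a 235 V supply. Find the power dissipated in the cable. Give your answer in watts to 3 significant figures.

2.98 W

Only the current and the line resistance are needed for the I²R loss.
The cable carries the full 6.40 A.
P_line = I² R_line = (6.400)² × 0.0728 = 2.982 W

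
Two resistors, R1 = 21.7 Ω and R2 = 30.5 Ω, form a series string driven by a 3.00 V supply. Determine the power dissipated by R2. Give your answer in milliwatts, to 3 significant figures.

Every series element carries the same I. Get I from the total resistance, then P = I² × R2.
R_total = 21.7 + 30.5 = 52.20 Ω
I = V / R_total = 3.00 / 52.20 = 0.05747 A
P_R2 = I² × R2 = (0.05747)² × 30.5 = 0.1007 W

101 mW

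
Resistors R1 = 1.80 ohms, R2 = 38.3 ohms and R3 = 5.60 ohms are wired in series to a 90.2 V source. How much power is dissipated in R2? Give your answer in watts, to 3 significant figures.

149 W

The current is common to all series resistors; compute it, then apply P = I²R for the target.
R_total = 1.80 + 38.3 + 5.60 = 45.70 Ω
I = V / R_total = 90.2 / 45.70 = 1.974 A
P_R2 = I² × R2 = (1.974)² × 38.3 = 149.2 W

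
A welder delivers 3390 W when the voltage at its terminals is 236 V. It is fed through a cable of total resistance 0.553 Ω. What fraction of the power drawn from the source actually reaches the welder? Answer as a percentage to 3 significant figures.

96.7 %

I = P / V = 3390 / 236 = 14.36 A through the cable.
P_line = I² R_line = (14.36)² × 0.553 = 114.1 W
P_source = P_load + P_line = 3390 + 114.1 = 3504 W
η = P_load / P_source = 3390 / 3504 = 0.9674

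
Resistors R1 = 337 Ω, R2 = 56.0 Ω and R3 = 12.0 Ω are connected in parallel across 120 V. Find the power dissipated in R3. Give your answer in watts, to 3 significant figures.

1200 W

Parallel branches share the same voltage; P = V²/R gives the branch power in one step.
P_R3 = V² / R3 = (120)² / 12.0 Ω = 1200 W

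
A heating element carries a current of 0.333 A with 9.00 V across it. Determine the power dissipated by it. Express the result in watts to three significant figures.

3.00 W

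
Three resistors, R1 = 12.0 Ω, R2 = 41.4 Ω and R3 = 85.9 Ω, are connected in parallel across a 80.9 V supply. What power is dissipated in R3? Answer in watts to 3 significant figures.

76.2 W

Parallel branches share the same voltage; P = V²/R gives the branch power in one step.
P_R3 = V² / R3 = (80.9)² / 85.9 Ω = 76.19 W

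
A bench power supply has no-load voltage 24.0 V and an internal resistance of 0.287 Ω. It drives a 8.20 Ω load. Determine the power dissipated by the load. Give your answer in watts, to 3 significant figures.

Load and internal resistance form a series loop — compute the loop current, then the load power via I²R.
I = ε / (r + R) = 24.0 / (0.287 + 8.20) = 2.828 A
P_load = I² R = (2.828)² × 8.20 = 65.57 W

65.6 W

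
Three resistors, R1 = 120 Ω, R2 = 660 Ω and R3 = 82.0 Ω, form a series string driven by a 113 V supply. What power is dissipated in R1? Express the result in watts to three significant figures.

The current is common to all series resistors; compute it, then apply P = I²R for the target.
R_total = 120 + 660 + 82.0 = 862.0 Ω
I = V / R_total = 113 / 862.0 = 0.1311 A
P_R1 = I² × R1 = (0.1311)² × 120 = 2.062 W

2.06 W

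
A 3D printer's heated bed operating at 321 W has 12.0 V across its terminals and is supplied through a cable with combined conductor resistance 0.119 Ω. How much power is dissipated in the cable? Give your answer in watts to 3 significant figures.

Line loss is just I²R for the cable — we know both I and R_line directly.
I = P / V = 321 / 12.0 = 26.75 A through the cable.
P_line = I² R_line = (26.75)² × 0.119 = 85.15 W

85.2 W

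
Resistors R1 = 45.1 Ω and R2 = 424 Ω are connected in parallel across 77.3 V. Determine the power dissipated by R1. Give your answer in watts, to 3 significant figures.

Every branch has 77.3 V across it, so for R1 the power is simply V²/R.
P_R1 = V² / R1 = (77.3)² / 45.1 Ω = 132.5 W

132 W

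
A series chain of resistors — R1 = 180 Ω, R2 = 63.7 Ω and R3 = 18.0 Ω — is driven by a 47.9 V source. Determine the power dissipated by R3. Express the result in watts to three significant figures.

In a series string the same current flows through every resistor — find that current, then P = I²R for the one we want.
R_total = 180 + 63.7 + 18.0 = 261.7 Ω
I = V / R_total = 47.9 / 261.7 = 0.1830 A
P_R3 = I² × R3 = (0.1830)² × 18.0 = 0.6030 W

0.603 W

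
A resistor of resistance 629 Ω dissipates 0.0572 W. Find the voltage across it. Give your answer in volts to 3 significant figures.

6.00 V

From P = V I = I²R = V²/R, with the two given quantities we get V = √(P R).
V = √(0.0572 × 629) = 5.998 V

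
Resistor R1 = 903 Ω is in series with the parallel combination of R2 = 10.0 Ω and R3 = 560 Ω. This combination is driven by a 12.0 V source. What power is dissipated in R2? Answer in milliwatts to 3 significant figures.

Collapse R2‖R3 to a single equivalent, reducing the network to two series elements.
R_p = (10.0×560)/(10.0+560) = 9.825 Ω
R_total = 903 + 9.825 = 912.8 Ω
I = V / R_total = 12.0 / 912.8 = 0.01315 A
Voltage across the parallel pair: V_p = I × R_p = 0.01315 × 9.825 = 0.1292 V
R2 is across V_p, so use P = V²/R for that branch.
P_R2 = (0.1292)² / 10.0 = 0.001668 W

1.67 mW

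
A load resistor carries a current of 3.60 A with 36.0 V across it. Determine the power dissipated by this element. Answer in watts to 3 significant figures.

130 W

Both the voltage across and the current through the element are known, so P = V I applies directly.
P = 36.0 V × 3.600 A = 129.6 W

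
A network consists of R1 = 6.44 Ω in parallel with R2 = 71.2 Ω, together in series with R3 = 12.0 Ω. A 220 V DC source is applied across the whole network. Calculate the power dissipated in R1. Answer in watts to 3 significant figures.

818 W

First find R_p for the parallel pair, then treat R_p + R3 as a series loop.
R_p = (6.44×71.2)/(6.44+71.2) = 5.906 Ω
R_total = R_p + 12.0 = 5.906 + 12.0 = 17.91 Ω
I = V / R_total = 220 / 17.91 = 12.29 A
Voltage across the parallel pair: V_p = I × R_p = 12.29 × 5.906 = 72.56 V
Use P = V²/R for R1 with V = V_p.
P_R1 = (72.56)² / 6.44 = 817.6 W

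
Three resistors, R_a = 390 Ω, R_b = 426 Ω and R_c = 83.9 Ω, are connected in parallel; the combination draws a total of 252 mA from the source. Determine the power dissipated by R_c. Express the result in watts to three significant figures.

Parallel branches share V, not I — compute V via R_eq, then use V²/R for the target branch.
1/R_eq = 1/390 + 1/426 + 1/83.9 ⇒ R_eq = 59.42 Ω
V = I_total × R_eq = 0.2520 × 59.42 = 14.97 V
P_R_c = V² / R_c = (14.97)² / 83.9 = 2.672 W

2.67 W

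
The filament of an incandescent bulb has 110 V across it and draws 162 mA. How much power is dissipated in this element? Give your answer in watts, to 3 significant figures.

17.8 W

With V and I both given, power follows immediately from P = V I.
P = 110 V × 0.1620 A = 17.82 W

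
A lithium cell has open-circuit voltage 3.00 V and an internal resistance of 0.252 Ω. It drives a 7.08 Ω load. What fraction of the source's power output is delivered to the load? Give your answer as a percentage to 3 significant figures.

η = P_load/(P_load+P_int) = I²R/(I²R+I²r) = R/(R+r) — the I² cancels for series elements.
η = R / (R + r) = 7.08 / (7.08 + 0.252) = 0.9656

96.6 %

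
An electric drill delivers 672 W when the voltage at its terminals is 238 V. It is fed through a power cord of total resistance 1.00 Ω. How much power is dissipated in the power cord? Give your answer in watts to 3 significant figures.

Line loss is just I²R for the cable — we know both I and R_line directly.
I = P / V = 672 / 238 = 2.824 A through the power cord.
P_line = I² R_line = (2.824)² × 1.00 = 7.972 W

7.97 W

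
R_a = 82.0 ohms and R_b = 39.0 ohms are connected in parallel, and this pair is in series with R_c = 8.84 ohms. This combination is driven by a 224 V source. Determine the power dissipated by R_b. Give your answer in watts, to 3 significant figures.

Reduce the parallel combination to a single R_p; the circuit then becomes R_p in series with the remaining resistor.
R_p = (82.0×39.0)/(82.0+39.0) = 26.43 Ω
R_total = R_p + 8.84 = 26.43 + 8.84 = 35.27 Ω
I = V / R_total = 224 / 35.27 = 6.351 A
Voltage across the parallel pair: V_p = I × R_p = 6.351 × 26.43 = 167.9 V
R_b sits across V_p; its power is V_p²/R.
P_R_b = (167.9)² / 39.0 = 722.5 W

722 W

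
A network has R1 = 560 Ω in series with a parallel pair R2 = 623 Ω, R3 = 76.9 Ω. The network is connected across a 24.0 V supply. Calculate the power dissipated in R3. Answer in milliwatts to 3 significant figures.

Collapse R2‖R3 to a single equivalent, reducing the network to two series elements.
R_p = (623×76.9)/(623+76.9) = 68.45 Ω
R_total = 560 + 68.45 = 628.5 Ω
I = V / R_total = 24.0 / 628.5 = 0.03819 A
Voltage across the parallel pair: V_p = I × R_p = 0.03819 × 68.45 = 2.614 V
R3 is across V_p, so use P = V²/R for that branch.
P_R3 = (2.614)² / 76.9 = 0.08886 W

88.9 mW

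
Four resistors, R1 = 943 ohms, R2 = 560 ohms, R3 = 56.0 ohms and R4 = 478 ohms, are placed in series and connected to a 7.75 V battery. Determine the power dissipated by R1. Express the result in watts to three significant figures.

Every series element carries the same I. Get I from the total resistance, then P = I² × R1.
R_total = 943 + 560 + 56.0 + 478 = 2037 Ω
I = V / R_total = 7.75 / 2037 = 0.003805 A
P_R1 = I² × R1 = (0.003805)² × 943 = 0.01365 W

0.0137 W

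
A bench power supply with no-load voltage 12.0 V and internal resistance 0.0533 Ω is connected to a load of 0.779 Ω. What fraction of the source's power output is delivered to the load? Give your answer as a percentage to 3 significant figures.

93.6 %

η = P_load/(P_load+P_int) = I²R/(I²R+I²r) = R/(R+r) — the I² cancels for series elements.
η = R / (R + r) = 0.779 / (0.779 + 0.0533) = 0.9360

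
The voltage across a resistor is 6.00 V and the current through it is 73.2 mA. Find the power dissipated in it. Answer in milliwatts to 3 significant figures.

439 mW

Both the voltage across and the current through the element are known, so P = V I applies directly.
P = 6.00 V × 0.07320 A = 0.4392 W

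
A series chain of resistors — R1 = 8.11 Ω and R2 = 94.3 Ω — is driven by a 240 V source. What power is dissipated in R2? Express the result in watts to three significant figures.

In a series string the same current flows through every resistor — find that current, then P = I²R for the one we want.
R_total = 8.11 + 94.3 = 102.4 Ω
I = V / R_total = 240 / 102.4 = 2.344 A
P_R2 = I² × R2 = (2.344)² × 94.3 = 517.9 W

518 W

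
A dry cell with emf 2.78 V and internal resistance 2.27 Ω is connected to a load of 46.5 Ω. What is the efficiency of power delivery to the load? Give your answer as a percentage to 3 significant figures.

95.3 %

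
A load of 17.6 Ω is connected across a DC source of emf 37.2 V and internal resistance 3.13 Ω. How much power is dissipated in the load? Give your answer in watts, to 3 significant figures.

The internal resistance and the load are in series, so the same I flows through both; get I from ε/(r+R), then I²R for the load.
I = ε / (r + R) = 37.2 / (3.13 + 17.6) = 1.795 A
P_load = I² R = (1.795)² × 17.6 = 56.68 W

56.7 W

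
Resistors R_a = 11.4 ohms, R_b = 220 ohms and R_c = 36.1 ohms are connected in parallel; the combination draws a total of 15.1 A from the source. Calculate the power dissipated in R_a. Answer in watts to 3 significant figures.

The branches share the same voltage, but only the total current is given — find V from the equivalent resistance first.
1/R_eq = 1/11.4 + 1/220 + 1/36.1 ⇒ R_eq = 8.336 Ω
V = I_total × R_eq = 15.10 × 8.336 = 125.9 V
P_R_a = V² / R_a = (125.9)² / 11.4 = 1390 W

1390 W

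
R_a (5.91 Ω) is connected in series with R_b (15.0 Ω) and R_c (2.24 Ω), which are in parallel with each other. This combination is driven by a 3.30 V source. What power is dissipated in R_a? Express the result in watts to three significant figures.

1.04 W

First combine the parallel branches into one equivalent R_p, then R_a + R_p is a series pair.
R_p = (15.0×2.24)/(15.0+2.24) = 1.949 Ω
R_total = 5.91 + 1.949 = 7.859 Ω
I = V / R_total = 3.30 / 7.859 = 0.4199 A
R_a carries the full series current, so P = I²R.
P_R_a = (0.4199)² × 5.91 = 1.042 W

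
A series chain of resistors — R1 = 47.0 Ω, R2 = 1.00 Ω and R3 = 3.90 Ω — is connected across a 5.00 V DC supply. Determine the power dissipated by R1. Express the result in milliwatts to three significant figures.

436 mW

Every series element carries the same I. Get I from the total resistance, then P = I² × R1.
R_total = 47.0 + 1.00 + 3.90 = 51.90 Ω
I = V / R_total = 5.00 / 51.90 = 0.09634 A
P_R1 = I² × R1 = (0.09634)² × 47.0 = 0.4362 W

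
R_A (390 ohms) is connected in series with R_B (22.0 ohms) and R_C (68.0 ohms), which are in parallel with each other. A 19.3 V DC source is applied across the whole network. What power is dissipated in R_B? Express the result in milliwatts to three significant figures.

Collapse R_B‖R_C to a single equivalent, reducing the network to two series elements.
R_p = (22.0×68.0)/(22.0+68.0) = 16.62 Ω
R_total = 390 + 16.62 = 406.6 Ω
I = V / R_total = 19.3 / 406.6 = 0.04746 A
Voltage across the parallel pair: V_p = I × R_p = 0.04746 × 16.62 = 0.7890 V
With V_p across R_B, its power is V_p²/R_B.
P_R_B = (0.7890)² / 22.0 = 0.02829 W

28.3 mW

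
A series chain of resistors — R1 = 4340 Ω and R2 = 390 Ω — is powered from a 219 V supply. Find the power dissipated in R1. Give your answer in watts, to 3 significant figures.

9.30 W

The current is common to all series resistors; compute it, then apply P = I²R for the target.
R_total = 4340 + 390 = 4730 Ω
I = V / R_total = 219 / 4730 = 0.04630 A
P_R1 = I² × R1 = (0.04630)² × 4340 = 9.304 W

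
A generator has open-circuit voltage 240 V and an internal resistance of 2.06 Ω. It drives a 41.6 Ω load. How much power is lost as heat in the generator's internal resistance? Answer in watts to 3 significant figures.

Internal loss is I²r, with I set by the total series resistance r+R.
I = ε / (r + R) = 240 / (2.06 + 41.6) = 5.497 A
P_int = I² r = (5.497)² × 2.06 = 62.25 W

62.2 W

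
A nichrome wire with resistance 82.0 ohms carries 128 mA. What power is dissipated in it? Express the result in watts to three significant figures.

1.34 W

With I and R stated, P = I²R applies in one step.
P = (0.1280 A)² × 82.0 Ω = 1.343 W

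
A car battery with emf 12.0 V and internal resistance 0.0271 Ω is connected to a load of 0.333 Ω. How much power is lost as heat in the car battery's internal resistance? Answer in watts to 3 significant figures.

30.1 W

The source's internal resistance is just another series element carrying I; its dissipation is I²r.
I = ε / (r + R) = 12.0 / (0.0271 + 0.333) = 33.32 A
P_int = I² r = (33.32)² × 0.0271 = 30.09 W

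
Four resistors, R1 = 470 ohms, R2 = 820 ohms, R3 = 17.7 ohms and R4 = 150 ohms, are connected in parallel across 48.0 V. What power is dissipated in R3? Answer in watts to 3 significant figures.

R3 sits directly across the source, so P = V²/R with V = 48.0 V.
P_R3 = V² / R3 = (48.0)² / 17.7 Ω = 130.2 W

130 W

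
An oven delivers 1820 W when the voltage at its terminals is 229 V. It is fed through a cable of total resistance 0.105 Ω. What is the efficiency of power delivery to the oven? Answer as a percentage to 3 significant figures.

I = P / V = 1820 / 229 = 7.948 A through the cable.
P_line = I² R_line = (7.948)² × 0.105 = 6.632 W
P_source = P_load + P_line = 1820 + 6.632 = 1827 W
η = P_load / P_source = 1820 / 1827 = 0.9964

99.6 %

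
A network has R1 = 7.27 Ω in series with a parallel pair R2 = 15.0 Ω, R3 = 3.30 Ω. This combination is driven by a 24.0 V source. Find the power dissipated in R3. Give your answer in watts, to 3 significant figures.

First combine the parallel branches into one equivalent R_p, then R1 + R_p is a series pair.
R_p = (15.0×3.30)/(15.0+3.30) = 2.705 Ω
R_total = 7.27 + 2.705 = 9.975 Ω
I = V / R_total = 24.0 / 9.975 = 2.406 A
Voltage across the parallel pair: V_p = I × R_p = 2.406 × 2.705 = 6.508 V
R3 sees V_p directly, so P = V_p² / R3.
P_R3 = (6.508)² / 3.30 = 12.84 W

12.8 W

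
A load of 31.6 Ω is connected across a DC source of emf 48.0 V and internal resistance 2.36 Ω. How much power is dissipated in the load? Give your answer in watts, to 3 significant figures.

The internal resistance and the load are in series, so the same I flows through both; get I from ε/(r+R), then I²R for the load.
I = ε / (r + R) = 48.0 / (2.36 + 31.6) = 1.413 A
P_load = I² R = (1.413)² × 31.6 = 63.13 W

63.1 W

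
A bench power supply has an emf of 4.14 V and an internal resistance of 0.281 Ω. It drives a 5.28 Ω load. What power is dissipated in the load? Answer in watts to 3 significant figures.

The internal resistance and the load are in series, so the same I flows through both; get I from ε/(r+R), then I²R for the load.
I = ε / (r + R) = 4.14 / (0.281 + 5.28) = 0.7445 A
P_load = I² R = (0.7445)² × 5.28 = 2.926 W

2.93 W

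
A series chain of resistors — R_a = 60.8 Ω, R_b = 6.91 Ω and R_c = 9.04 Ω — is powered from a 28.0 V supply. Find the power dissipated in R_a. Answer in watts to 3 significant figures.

Since the resistors are in series they all carry the loop current I = V/R_total; the power in any one is I²R.
R_total = 60.8 + 6.91 + 9.04 = 76.75 Ω
I = V / R_total = 28.0 / 76.75 = 0.3648 A
P_R_a = I² × R_a = (0.3648)² × 60.8 = 8.092 W

8.09 W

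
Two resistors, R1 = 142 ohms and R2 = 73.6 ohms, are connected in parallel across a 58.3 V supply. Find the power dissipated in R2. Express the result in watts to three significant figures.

46.2 W

R2 sits directly across the source, so P = V²/R with V = 58.3 V.
P_R2 = V² / R2 = (58.3)² / 73.6 Ω = 46.18 W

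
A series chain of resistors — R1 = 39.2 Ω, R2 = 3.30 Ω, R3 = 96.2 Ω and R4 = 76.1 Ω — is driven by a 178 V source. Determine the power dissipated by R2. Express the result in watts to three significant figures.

2.27 W

Since the resistors are in series they all carry the loop current I = V/R_total; the power in any one is I²R.
R_total = 39.2 + 3.30 + 96.2 + 76.1 = 214.8 Ω
I = V / R_total = 178 / 214.8 = 0.8287 A
P_R2 = I² × R2 = (0.8287)² × 3.30 = 2.266 W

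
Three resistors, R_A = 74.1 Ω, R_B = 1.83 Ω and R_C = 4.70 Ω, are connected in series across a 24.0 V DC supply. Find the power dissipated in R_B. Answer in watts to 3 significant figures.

0.162 W

Since the resistors are in series they all carry the loop current I = V/R_total; the power in any one is I²R.
R_total = 74.1 + 1.83 + 4.70 = 80.63 Ω
I = V / R_total = 24.0 / 80.63 = 0.2977 A
P_R_B = I² × R_B = (0.2977)² × 1.83 = 0.1621 W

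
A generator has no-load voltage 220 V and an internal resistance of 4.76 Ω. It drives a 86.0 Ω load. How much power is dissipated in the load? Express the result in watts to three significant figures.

505 W

With r and R in series, I = ε/(r+R); the load dissipates I²R.
I = ε / (r + R) = 220 / (4.76 + 86.0) = 2.424 A
P_load = I² R = (2.424)² × 86.0 = 505.3 W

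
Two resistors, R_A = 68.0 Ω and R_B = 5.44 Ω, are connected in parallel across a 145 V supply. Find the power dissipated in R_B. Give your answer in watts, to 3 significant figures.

3860 W

Each parallel branch sees the full supply voltage, so P = V²/R applies directly to the target branch.
P_R_B = V² / R_B = (145)² / 5.44 Ω = 3865 W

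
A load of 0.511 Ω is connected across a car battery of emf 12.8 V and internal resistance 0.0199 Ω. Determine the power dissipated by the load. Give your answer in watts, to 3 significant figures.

The internal resistance and the load are in series, so the same I flows through both; get I from ε/(r+R), then I²R for the load.
I = ε / (r + R) = 12.8 / (0.0199 + 0.511) = 24.11 A
P_load = I² R = (24.11)² × 0.511 = 297.0 W

297 W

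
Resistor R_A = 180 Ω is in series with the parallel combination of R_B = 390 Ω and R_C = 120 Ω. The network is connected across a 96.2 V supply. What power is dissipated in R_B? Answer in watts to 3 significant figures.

2.71 W

First combine the parallel branches into one equivalent R_p, then R_A + R_p is a series pair.
R_p = (390×120)/(390+120) = 91.76 Ω
R_total = 180 + 91.76 = 271.8 Ω
I = V / R_total = 96.2 / 271.8 = 0.3540 A
Voltage across the parallel pair: V_p = I × R_p = 0.3540 × 91.76 = 32.48 V
R_B sees V_p directly, so P = V_p² / R_B.
P_R_B = (32.48)² / 390 = 2.706 W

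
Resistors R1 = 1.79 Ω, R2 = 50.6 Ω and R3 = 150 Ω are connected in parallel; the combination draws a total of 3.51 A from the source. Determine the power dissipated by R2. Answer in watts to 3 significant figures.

0.711 W

The branches share the same voltage, but only the total current is given — find V from the equivalent resistance first.
1/R_eq = 1/1.79 + 1/50.6 + 1/150 ⇒ R_eq = 1.709 Ω
V = I_total × R_eq = 3.510 × 1.709 = 5.999 V
P_R2 = V² / R2 = (5.999)² / 50.6 = 0.7112 W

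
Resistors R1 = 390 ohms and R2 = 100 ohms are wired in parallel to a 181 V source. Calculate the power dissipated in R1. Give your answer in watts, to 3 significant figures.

84.0 W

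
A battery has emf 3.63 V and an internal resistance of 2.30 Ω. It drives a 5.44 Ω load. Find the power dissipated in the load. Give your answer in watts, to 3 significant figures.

The internal resistance and the load are in series, so the same I flows through both; get I from ε/(r+R), then I²R for the load.
I = ε / (r + R) = 3.63 / (2.30 + 5.44) = 0.4690 A
P_load = I² R = (0.4690)² × 5.44 = 1.197 W

1.20 W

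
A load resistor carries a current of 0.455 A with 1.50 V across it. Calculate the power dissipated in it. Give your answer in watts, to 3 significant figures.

0.682 W

Both the voltage across and the current through the element are known, so P = V I applies directly.
P = 1.50 V × 0.4550 A = 0.6825 W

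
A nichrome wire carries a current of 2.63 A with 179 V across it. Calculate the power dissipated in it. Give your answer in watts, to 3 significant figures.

With V and I both given, power follows immediately from P = V I.
P = 179 V × 2.630 A = 470.8 W

471 W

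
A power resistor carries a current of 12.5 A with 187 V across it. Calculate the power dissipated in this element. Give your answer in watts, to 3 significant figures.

2340 W

V and I are known directly — P = V I, no intermediate step needed.
P = 187 V × 12.50 A = 2338 W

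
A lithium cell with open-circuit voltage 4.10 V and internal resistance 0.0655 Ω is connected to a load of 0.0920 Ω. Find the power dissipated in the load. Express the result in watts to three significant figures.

The internal resistance and the load are in series, so the same I flows through both; get I from ε/(r+R), then I²R for the load.
I = ε / (r + R) = 4.10 / (0.0655 + 0.0920) = 26.03 A
P_load = I² R = (26.03)² × 0.0920 = 62.34 W

62.3 W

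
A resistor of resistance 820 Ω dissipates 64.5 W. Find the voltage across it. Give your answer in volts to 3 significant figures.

From P = V I = I²R = V²/R, with the two given quantities we get V = √(P R).
V = √(64.5 × 820) = 230.0 V

230 V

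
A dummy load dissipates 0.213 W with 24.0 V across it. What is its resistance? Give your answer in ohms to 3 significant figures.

The two known quantities fix the third via R = V² / P.
R = (24.0)² / 0.213 = 2704 Ω

2700 Ω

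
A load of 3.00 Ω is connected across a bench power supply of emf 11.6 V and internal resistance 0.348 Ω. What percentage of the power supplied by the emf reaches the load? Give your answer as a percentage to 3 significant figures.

89.6 %

η = P_load/(P_load+P_int) = I²R/(I²R+I²r) = R/(R+r) — the I² cancels for series elements.
η = R / (R + r) = 3.00 / (3.00 + 0.348) = 0.8961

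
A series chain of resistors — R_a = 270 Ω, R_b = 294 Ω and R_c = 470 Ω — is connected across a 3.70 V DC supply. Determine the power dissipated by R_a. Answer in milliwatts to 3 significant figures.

3.46 mW

Since the resistors are in series they all carry the loop current I = V/R_total; the power in any one is I²R.
R_total = 270 + 294 + 470 = 1034 Ω
I = V / R_total = 3.70 / 1034 = 0.003578 A
P_R_a = I² × R_a = (0.003578)² × 270 = 0.003457 W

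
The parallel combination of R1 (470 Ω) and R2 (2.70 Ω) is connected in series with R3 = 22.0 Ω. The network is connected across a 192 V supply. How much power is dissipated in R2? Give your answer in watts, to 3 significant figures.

161 W

Collapse the R1‖R2 pair into one equivalent R_p; then R_p and R3 form a series string.
R_p = (470×2.70)/(470+2.70) = 2.685 Ω
R_total = R_p + 22.0 = 2.685 + 22.0 = 24.68 Ω
I = V / R_total = 192 / 24.68 = 7.778 A
Voltage across the parallel pair: V_p = I × R_p = 7.778 × 2.685 = 20.88 V
Use P = V²/R for R2 with V = V_p.
P_R2 = (20.88)² / 2.70 = 161.5 W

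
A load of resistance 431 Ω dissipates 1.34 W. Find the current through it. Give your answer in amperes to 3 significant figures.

0.0558 A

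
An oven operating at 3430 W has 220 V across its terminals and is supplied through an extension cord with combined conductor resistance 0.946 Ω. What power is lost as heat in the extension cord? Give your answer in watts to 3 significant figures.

The extension cord is a series resistance carrying the load current; its dissipation is I²R_line.
I = P / V = 3430 / 220 = 15.59 A through the extension cord.
P_line = I² R_line = (15.59)² × 0.946 = 230.0 W

230 W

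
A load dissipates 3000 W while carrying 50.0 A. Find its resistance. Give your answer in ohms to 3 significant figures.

From P = V I = I²R = V²/R, with the two given quantities we get R = P / I².
R = 3000 / (50.00)² = 1.200 Ω

1.20 Ω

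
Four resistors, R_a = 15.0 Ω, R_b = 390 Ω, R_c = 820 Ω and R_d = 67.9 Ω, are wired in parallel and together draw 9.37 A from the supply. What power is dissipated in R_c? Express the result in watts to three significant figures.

14.8 W

Only the total current is stated, so first find the parallel equivalent to get the voltage across the combination.
1/R_eq = 1/15.0 + 1/390 + 1/820 + 1/67.9 ⇒ R_eq = 11.74 Ω
V = I_total × R_eq = 9.370 × 11.74 = 110.0 V
P_R_c = V² / R_c = (110.0)² / 820 = 14.76 W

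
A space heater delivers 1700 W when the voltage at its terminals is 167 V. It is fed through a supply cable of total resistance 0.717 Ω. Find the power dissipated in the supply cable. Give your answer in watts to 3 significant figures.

The supply cable is a series resistance carrying the load current; its dissipation is I²R_line.
I = P / V = 1700 / 167 = 10.18 A through the supply cable.
P_line = I² R_line = (10.18)² × 0.717 = 74.30 W

74.3 W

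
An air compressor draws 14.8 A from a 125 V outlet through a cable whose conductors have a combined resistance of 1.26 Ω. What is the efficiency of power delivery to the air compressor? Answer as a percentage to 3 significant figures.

85.1 %

The cable carries the full 14.8 A.
P_line = I² R_line = (14.80)² × 1.26 = 276.0 W
P_source = V I = 125 × 14.80 = 1850 W; P_load = 1574 W
η = P_load / P_source = 1574 / 1850 = 0.8508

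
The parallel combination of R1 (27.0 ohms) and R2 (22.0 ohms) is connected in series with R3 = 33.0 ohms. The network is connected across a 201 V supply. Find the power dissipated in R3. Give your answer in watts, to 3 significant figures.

Collapse the R1‖R2 pair into one equivalent R_p; then R_p and R3 form a series string.
R_p = (27.0×22.0)/(27.0+22.0) = 12.12 Ω
R_total = R_p + 33.0 = 12.12 + 33.0 = 45.12 Ω
I = V / R_total = 201 / 45.12 = 4.455 A
R3 carries the full series current, so P = I²R.
P_R3 = (4.455)² × 33.0 = 654.8 W

655 W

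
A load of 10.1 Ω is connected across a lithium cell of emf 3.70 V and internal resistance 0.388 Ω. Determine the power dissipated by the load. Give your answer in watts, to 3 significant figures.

1.26 W

The internal resistance and the load are in series, so the same I flows through both; get I from ε/(r+R), then I²R for the load.
I = ε / (r + R) = 3.70 / (0.388 + 10.1) = 0.3528 A
P_load = I² R = (0.3528)² × 10.1 = 1.257 W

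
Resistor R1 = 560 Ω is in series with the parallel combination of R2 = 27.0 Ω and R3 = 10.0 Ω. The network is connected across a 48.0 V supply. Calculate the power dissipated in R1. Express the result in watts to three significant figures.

First combine the parallel branches into one equivalent R_p, then R1 + R_p is a series pair.
R_p = (27.0×10.0)/(27.0+10.0) = 7.297 Ω
R_total = 560 + 7.297 = 567.3 Ω
I = V / R_total = 48.0 / 567.3 = 0.08461 A
R1 carries the full series current, so P = I²R.
P_R1 = (0.08461)² × 560 = 4.009 W

4.01 W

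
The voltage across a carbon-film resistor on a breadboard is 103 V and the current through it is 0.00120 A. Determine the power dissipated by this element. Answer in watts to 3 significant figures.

0.124 W

With V and I both given, power follows immediately from P = V I.
P = 103 V × 0.001200 A = 0.1236 W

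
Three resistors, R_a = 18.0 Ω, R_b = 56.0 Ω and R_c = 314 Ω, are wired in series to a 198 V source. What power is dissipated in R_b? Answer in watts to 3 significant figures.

In a series string the same current flows through every resistor — find that current, then P = I²R for the one we want.
R_total = 18.0 + 56.0 + 314 = 388.0 Ω
I = V / R_total = 198 / 388.0 = 0.5103 A
P_R_b = I² × R_b = (0.5103)² × 56.0 = 14.58 W

14.6 W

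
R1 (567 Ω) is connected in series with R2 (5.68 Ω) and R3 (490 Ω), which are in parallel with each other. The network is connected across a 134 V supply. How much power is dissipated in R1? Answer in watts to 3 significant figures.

First combine the parallel branches into one equivalent R_p, then R1 + R_p is a series pair.
R_p = (5.68×490)/(5.68+490) = 5.615 Ω
R_total = 567 + 5.615 = 572.6 Ω
I = V / R_total = 134 / 572.6 = 0.2340 A
R1 carries the full series current, so P = I²R.
P_R1 = (0.2340)² × 567 = 31.05 W

31.1 W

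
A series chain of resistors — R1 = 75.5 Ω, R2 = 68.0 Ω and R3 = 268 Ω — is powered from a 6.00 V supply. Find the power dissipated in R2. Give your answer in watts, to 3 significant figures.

Series elements share the same current, so find I first, then use P = I²R.
R_total = 75.5 + 68.0 + 268 = 411.5 Ω
I = V / R_total = 6.00 / 411.5 = 0.01458 A
P_R2 = I² × R2 = (0.01458)² × 68.0 = 0.01446 W

0.0145 W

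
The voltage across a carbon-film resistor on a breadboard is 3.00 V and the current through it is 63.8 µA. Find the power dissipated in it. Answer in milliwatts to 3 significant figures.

0.191 mW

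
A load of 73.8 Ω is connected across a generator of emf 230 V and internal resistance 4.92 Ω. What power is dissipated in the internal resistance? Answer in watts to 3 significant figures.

42.0 W

The internal resistance carries the same current as the load; P_int = I²r.
I = ε / (r + R) = 230 / (4.92 + 73.8) = 2.922 A
P_int = I² r = (2.922)² × 4.92 = 42.00 W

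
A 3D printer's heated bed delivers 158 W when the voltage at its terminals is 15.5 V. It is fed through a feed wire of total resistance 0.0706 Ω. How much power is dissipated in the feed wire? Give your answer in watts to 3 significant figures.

7.34 W

The feed wire is a series resistance carrying the load current; its dissipation is I²R_line.
I = P / V = 158 / 15.5 = 10.19 A through the feed wire.
P_line = I² R_line = (10.19)² × 0.0706 = 7.336 W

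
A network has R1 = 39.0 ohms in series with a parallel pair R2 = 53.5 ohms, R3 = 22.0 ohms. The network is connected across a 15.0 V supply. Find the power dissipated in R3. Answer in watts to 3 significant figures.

Collapse R2‖R3 to a single equivalent, reducing the network to two series elements.
R_p = (53.5×22.0)/(53.5+22.0) = 15.59 Ω
R_total = 39.0 + 15.59 = 54.59 Ω
I = V / R_total = 15.0 / 54.59 = 0.2748 A
Voltage across the parallel pair: V_p = I × R_p = 0.2748 × 15.59 = 4.284 V
R3 is across V_p, so use P = V²/R for that branch.
P_R3 = (4.284)² / 22.0 = 0.8341 W

0.834 W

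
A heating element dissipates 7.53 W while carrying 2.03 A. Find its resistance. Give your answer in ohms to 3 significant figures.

The two known quantities fix the third via R = P / I².
R = 7.53 / (2.030)² = 1.827 Ω

1.83 Ω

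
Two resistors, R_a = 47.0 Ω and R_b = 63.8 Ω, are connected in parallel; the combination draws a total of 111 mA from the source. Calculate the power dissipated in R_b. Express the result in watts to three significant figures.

Parallel branches share V, not I — compute V via R_eq, then use V²/R for the target branch.
1/R_eq = 1/47.0 + 1/63.8 ⇒ R_eq = 27.06 Ω
V = I_total × R_eq = 0.1110 × 27.06 = 3.004 V
P_R_b = V² / R_b = (3.004)² / 63.8 = 0.1414 W

0.141 W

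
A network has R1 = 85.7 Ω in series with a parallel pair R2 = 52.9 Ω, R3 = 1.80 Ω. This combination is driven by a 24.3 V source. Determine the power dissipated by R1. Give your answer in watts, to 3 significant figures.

6.62 W

Collapse R2‖R3 to a single equivalent, reducing the network to two series elements.
R_p = (52.9×1.80)/(52.9+1.80) = 1.741 Ω
R_total = 85.7 + 1.741 = 87.44 Ω
I = V / R_total = 24.3 / 87.44 = 0.2779 A
All the current flows through R1; use P = I²R.
P_R1 = (0.2779)² × 85.7 = 6.619 W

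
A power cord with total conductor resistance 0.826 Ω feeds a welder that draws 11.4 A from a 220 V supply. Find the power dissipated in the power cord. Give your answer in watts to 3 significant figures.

Line loss is just I²R for the cable — we know both I and R_line directly.
The power cord carries the full 11.4 A.
P_line = I² R_line = (11.40)² × 0.826 = 107.3 W

107 W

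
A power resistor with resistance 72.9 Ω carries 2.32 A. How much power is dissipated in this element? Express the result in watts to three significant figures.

392 W

Knowing I and R, the power is just I²R — no need to find V first.
P = (2.320 A)² × 72.9 Ω = 392.4 W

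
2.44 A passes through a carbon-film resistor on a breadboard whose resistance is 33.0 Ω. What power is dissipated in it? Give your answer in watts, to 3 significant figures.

196 W

The current through and the resistance of the element are both given; use P = I²R.
P = (2.440 A)² × 33.0 Ω = 196.5 W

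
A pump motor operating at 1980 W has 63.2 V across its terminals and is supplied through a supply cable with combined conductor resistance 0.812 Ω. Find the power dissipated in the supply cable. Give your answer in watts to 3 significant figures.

Line loss is just I²R for the cable — we know both I and R_line directly.
I = P / V = 1980 / 63.2 = 31.33 A through the supply cable.
P_line = I² R_line = (31.33)² × 0.812 = 797.0 W

797 W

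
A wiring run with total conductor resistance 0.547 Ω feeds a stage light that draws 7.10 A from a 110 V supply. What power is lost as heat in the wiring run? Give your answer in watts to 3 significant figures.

Line loss is just I²R for the cable — we know both I and R_line directly.
The wiring run carries the full 7.10 A.
P_line = I² R_line = (7.100)² × 0.547 = 27.57 W

27.6 W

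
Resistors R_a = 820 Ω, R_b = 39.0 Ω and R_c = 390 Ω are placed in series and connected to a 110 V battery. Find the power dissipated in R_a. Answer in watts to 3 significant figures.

Since the resistors are in series they all carry the loop current I = V/R_total; the power in any one is I²R.
R_total = 820 + 39.0 + 390 = 1249 Ω
I = V / R_total = 110 / 1249 = 0.08807 A
P_R_a = I² × R_a = (0.08807)² × 820 = 6.360 W

6.36 W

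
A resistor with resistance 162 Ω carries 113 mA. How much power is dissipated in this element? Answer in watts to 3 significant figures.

Knowing I and R, the power is just I²R — no need to find V first.
P = (0.1130 A)² × 162 Ω = 2.069 W

2.07 W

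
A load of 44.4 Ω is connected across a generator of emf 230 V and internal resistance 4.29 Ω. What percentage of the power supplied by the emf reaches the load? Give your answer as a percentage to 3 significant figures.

91.2 %

The source delivers εI, of which I²R reaches the load and I²r is lost; since I is common, η = R/(R+r).
η = R / (R + r) = 44.4 / (44.4 + 4.29) = 0.9119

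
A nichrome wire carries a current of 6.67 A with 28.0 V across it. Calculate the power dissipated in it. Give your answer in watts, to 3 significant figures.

Since both terminal voltage and current are stated, P = V I gives the power in one step.
P = 28.0 V × 6.670 A = 186.8 W

187 W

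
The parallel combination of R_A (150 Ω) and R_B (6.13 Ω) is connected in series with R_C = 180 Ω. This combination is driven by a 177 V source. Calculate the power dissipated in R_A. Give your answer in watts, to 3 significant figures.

0.210 W

Collapse the R_A‖R_B pair into one equivalent R_p; then R_p and R_C form a series string.
R_p = (150×6.13)/(150+6.13) = 5.889 Ω
R_total = R_p + 180 = 5.889 + 180 = 185.9 Ω
I = V / R_total = 177 / 185.9 = 0.9522 A
Voltage across the parallel pair: V_p = I × R_p = 0.9522 × 5.889 = 5.608 V
R_A sits across V_p; its power is V_p²/R.
P_R_A = (5.608)² / 150 = 0.2096 W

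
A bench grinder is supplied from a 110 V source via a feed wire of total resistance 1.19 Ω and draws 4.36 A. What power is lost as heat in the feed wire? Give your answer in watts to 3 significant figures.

22.6 W

Line loss is just I²R for the cable — we know both I and R_line directly.
The feed wire carries the full 4.36 A.
P_line = I² R_line = (4.360)² × 1.19 = 22.62 W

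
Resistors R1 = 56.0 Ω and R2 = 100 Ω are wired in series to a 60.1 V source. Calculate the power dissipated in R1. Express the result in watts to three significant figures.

Every series element carries the same I. Get I from the total resistance, then P = I² × R1.
R_total = 56.0 + 100 = 156.0 Ω
I = V / R_total = 60.1 / 156.0 = 0.3853 A
P_R1 = I² × R1 = (0.3853)² × 56.0 = 8.312 W

8.31 W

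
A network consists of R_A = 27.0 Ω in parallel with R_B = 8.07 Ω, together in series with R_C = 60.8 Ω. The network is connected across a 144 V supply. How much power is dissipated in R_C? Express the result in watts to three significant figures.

Collapse the R_A‖R_B pair into one equivalent R_p; then R_p and R_C form a series string.
R_p = (27.0×8.07)/(27.0+8.07) = 6.213 Ω
R_total = R_p + 60.8 = 6.213 + 60.8 = 67.01 Ω
I = V / R_total = 144 / 67.01 = 2.149 A
All the supply current flows through R_C; use P = I²R_C.
P_R_C = (2.149)² × 60.8 = 280.7 W

281 W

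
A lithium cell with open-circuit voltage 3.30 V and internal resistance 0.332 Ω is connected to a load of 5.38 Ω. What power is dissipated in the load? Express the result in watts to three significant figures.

1.80 W

Load and internal resistance form a series loop — compute the loop current, then the load power via I²R.
I = ε / (r + R) = 3.30 / (0.332 + 5.38) = 0.5777 A
P_load = I² R = (0.5777)² × 5.38 = 1.796 W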